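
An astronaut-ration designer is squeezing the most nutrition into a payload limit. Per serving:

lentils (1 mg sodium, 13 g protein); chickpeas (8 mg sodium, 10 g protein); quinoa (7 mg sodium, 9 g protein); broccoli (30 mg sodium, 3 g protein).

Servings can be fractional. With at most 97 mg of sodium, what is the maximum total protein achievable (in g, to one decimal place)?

Protein per mg sodium: lentils 13, quinoa 1.286, chickpeas 1.25, broccoli 0.1.
With no serving limits, spend the whole sodium allowance on lentils: 97 mg / 1 mg × 13 g = 1261.0 g.

1261.0 g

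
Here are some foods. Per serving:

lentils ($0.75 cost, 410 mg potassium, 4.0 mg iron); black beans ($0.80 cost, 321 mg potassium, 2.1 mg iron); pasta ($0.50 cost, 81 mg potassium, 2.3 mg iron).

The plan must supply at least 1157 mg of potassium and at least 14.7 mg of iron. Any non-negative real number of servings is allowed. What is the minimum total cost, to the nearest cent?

An LP optimum is at a vertex; with two nutrient constraints at most two foods are used. Check each candidate.
lentils only: max(1157/410, 14.7/4.0) = 3.675 servings → $2.76.
black beans only: max(1157/321, 14.7/2.1) = 7 servings → $5.60.
pasta only: max(1157/81, 14.7/2.3) = 14.28 servings → $7.14.
lentils + black beans with both targets exact would need a negative amount; discard.
lentils + pasta with both tight: 2.375 servings and 2.26 servings → $2.91.
black beans + pasta with both tight: 2.588 servings and 4.029 servings → $4.08.
Cheapest feasible corner: $2.76.

$2.76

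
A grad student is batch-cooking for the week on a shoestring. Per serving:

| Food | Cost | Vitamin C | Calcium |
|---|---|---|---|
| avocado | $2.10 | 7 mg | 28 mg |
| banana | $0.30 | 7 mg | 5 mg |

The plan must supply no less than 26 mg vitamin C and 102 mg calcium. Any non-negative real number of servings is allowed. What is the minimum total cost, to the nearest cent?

A basic optimal solution has at most two foods positive. Try each food alone and each pair with both targets met exactly.
avocado only: max(26/7, 102/28) = 3.714 servings → $7.80.
banana only: max(26/7, 102/5) = 20.4 servings → $6.12.
avocado + banana with both tight: 3.627 servings and 0.08696 servings → $7.64.
Cheapest feasible corner: $6.12.

$6.12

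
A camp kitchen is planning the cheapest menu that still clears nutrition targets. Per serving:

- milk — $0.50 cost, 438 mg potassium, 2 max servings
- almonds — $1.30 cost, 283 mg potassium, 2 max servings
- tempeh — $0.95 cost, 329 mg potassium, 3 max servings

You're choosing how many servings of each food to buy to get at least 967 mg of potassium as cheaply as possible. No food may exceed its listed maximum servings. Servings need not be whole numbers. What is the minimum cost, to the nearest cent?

Cost per mg of potassium: milk $0.0011, tempeh $0.0029, almonds $0.0046.
Take 2 servings of milk: +876.0 mg potassium for $1.00 (total $1.00, still need 91.0 mg).
Take 0.2766 servings of tempeh: +91.0 mg potassium for $0.26 (total $1.26, still need 0.0 mg).
Filling from the cheapest source first is optimal under one linear minimum: $1.26.

$1.26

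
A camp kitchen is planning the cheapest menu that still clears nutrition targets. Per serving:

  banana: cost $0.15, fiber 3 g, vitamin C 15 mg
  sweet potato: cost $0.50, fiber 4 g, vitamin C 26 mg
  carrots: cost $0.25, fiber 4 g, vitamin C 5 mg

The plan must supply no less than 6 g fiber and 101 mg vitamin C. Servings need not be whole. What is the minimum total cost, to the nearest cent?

An LP optimum is at a vertex; with two nutrient constraints at most two foods are used. Check each candidate.
banana only: max(6/3, 101/15) = 6.733 servings → $1.01.
sweet potato only: max(6/4, 101/26) = 3.885 servings → $1.94.
carrots only: max(6/4, 101/5) = 20.2 servings → $5.05.
banana + sweet potato: the both-tight solution has a negative serving — not a feasible corner.
banana + carrots: the both-tight solution has a negative serving — not a feasible corner.
sweet potato + carrots with both targets exact would need a negative amount; discard.
Cheapest feasible corner: $1.01.

$1.01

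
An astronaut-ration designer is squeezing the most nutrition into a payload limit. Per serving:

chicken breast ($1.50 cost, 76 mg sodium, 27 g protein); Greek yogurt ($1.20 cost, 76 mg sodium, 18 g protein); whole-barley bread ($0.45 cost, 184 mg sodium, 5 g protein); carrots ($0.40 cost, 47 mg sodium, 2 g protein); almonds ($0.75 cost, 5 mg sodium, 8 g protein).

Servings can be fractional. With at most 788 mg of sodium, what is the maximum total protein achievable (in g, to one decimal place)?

1260.8 g

Protein per mg sodium: almonds 1.6, chicken breast 0.3553, Greek yogurt 0.2368, carrots 0.04255, whole-barley bread 0.02717.
With no serving limits, spend the whole sodium allowance on almonds: 788 mg / 5 mg × 8 g = 1260.8 g.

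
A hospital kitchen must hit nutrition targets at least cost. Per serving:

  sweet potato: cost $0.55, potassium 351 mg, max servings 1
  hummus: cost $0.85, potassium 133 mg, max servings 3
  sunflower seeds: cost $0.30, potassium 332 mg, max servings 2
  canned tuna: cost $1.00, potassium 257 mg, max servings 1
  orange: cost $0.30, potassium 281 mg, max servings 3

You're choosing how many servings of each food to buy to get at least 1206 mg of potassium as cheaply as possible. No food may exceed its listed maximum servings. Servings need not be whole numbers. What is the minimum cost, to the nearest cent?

Cost per mg of potassium: sunflower seeds $0.0009, orange $0.0011, sweet potato $0.0016, canned tuna $0.0039, hummus $0.0064.
Take 2 servings of sunflower seeds: +664.0 mg potassium for $0.60 (total $0.60, still need 542.0 mg).
Take 1.929 servings of orange: +542.0 mg potassium for $0.58 (total $1.18, still need 0.0 mg).
Greedy by cheapest-per-mg is optimal for a single linear constraint, so the minimum cost is $1.18.

$1.18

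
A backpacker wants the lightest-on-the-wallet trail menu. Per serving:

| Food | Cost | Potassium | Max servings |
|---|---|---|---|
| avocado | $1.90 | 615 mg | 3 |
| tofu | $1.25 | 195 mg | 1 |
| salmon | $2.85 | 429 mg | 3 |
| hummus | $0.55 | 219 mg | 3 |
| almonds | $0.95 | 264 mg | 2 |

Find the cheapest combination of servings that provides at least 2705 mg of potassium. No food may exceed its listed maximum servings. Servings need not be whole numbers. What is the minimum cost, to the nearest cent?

$8.08

Cost per mg of potassium: hummus $0.0025, avocado $0.0031, almonds $0.0036, tofu $0.0064, salmon $0.0066.
Take 3 servings of hummus: +657.0 mg potassium for $1.65 (total $1.65, still need 2048.0 mg).
Take 3 servings of avocado: +1845.0 mg potassium for $5.70 (total $7.35, still need 203.0 mg).
Take 0.7689 servings of almonds: +203.0 mg potassium for $0.73 (total $8.08, still need 0.0 mg).
Filling from the cheapest source first is optimal under one linear minimum: $8.08.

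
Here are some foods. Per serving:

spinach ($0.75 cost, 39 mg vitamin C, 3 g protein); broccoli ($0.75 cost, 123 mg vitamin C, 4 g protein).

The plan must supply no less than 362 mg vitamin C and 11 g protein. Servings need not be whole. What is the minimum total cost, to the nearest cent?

$2.21

At the optimum either one food covers both requirements or two foods hit both targets exactly; no other combination can be cheaper.
spinach only: max(362/39, 11/3) = 9.282 servings → $6.96.
broccoli only: max(362/123, 11/4) = 2.943 servings → $2.21.
spinach + broccoli with both targets exact would need a negative amount; discard.
The minimum over all feasible corners is $2.21.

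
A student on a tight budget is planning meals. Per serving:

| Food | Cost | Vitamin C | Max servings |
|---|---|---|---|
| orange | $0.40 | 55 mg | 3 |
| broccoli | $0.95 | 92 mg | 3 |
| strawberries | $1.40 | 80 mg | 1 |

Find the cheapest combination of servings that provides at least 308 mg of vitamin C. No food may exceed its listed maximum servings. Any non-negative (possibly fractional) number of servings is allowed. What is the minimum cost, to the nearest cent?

$2.68

Cost per mg of vitamin C: orange $0.0073, broccoli $0.0103, strawberries $0.0175.
Take 3 servings of orange: +165.0 mg vitamin C for $1.20 (total $1.20, still need 143.0 mg).
Take 1.554 servings of broccoli: +143.0 mg vitamin C for $1.48 (total $2.68, still need 0.0 mg).
Greedy by cheapest-per-mg is optimal for a single linear constraint, so the minimum cost is $2.68.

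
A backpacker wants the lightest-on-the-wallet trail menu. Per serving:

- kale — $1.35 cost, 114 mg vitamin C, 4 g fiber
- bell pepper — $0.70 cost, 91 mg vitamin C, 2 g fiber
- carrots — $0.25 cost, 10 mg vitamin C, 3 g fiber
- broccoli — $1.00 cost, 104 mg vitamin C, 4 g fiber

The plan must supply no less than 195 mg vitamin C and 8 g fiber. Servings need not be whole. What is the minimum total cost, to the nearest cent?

$1.73

At the optimum either one food covers both requirements or two foods hit both targets exactly; no other combination can be cheaper.
kale only: max(195/114, 8/4) = 2 servings → $2.70.
bell pepper only: max(195/91, 8/2) = 4 servings → $2.80.
carrots only: max(195/10, 8/3) = 19.5 servings → $4.88.
broccoli only: max(195/104, 8/4) = 2 servings → $2.00.
kale + bell pepper: intersection lies outside the first quadrant.
kale + carrots with both tight: 1.672 servings and 0.4371 servings → $2.37.
kale + broccoli with both targets exact would need a negative amount; discard.
bell pepper + carrots with both tight: 1.996 servings and 1.336 servings → $1.73.
bell pepper + broccoli: the both-tight solution has a negative serving — not a feasible corner.
carrots + broccoli with both tight: 0.1912 servings and 1.857 servings → $1.90.
So the least-cost plan costs $1.73.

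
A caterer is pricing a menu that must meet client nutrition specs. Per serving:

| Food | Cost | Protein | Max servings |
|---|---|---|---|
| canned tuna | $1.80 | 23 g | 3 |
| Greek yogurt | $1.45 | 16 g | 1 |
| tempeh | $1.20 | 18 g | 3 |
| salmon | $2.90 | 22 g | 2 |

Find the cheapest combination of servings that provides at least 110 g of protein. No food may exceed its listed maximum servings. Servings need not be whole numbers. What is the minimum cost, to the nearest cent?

Cost per g of protein: tempeh $0.0667, canned tuna $0.0783, Greek yogurt $0.0906, salmon $0.1318.
Take 3 servings of tempeh: +54.0 g protein for $3.60 (total $3.60, still need 56.0 g).
Take 2.435 servings of canned tuna: +56.0 g protein for $4.38 (total $7.98, still need 0.0 g).
Filling from the cheapest source first is optimal under one linear minimum: $7.98.

$7.98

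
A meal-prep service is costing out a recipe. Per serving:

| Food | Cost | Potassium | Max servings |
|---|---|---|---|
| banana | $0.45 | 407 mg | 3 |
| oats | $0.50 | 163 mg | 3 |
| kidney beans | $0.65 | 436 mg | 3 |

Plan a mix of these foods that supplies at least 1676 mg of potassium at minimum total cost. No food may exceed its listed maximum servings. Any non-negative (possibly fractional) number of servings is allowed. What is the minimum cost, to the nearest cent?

Cost per mg of potassium: banana $0.0011, kidney beans $0.0015, oats $0.0031.
Take 3 servings of banana: +1221.0 mg potassium for $1.35 (total $1.35, still need 455.0 mg).
Take 1.044 servings of kidney beans: +455.0 mg potassium for $0.68 (total $2.03, still need 0.0 mg).
Greedy by cheapest-per-mg is optimal for a single linear constraint, so the minimum cost is $2.03.

$2.03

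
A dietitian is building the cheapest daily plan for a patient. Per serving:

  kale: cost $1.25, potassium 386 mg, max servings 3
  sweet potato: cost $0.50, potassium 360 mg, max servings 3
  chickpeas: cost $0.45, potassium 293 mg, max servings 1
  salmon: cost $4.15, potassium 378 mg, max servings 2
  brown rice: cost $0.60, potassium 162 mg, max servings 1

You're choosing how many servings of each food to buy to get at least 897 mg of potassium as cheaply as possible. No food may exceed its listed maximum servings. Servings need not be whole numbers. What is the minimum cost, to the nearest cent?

$1.25

Cost per mg of potassium: sweet potato $0.0014, chickpeas $0.0015, kale $0.0032, brown rice $0.0037, salmon $0.0110.
Take 2.492 servings of sweet potato: +897.0 mg potassium for $1.25 (total $1.25, still need 0.0 mg).
Greedy by cheapest-per-mg is optimal for a single linear constraint, so the minimum cost is $1.25.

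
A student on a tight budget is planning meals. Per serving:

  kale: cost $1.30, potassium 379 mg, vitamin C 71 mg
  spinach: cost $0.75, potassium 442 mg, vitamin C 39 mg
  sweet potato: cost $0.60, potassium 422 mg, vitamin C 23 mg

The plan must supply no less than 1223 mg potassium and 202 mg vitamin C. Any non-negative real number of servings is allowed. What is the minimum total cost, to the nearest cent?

Check every corner: each single food scaled to meet both minima, and each pair solved so both constraints bind.
kale only: max(1223/379, 202/71) = 3.227 servings → $4.19.
spinach only: max(1223/442, 202/39) = 5.179 servings → $3.88.
sweet potato only: max(1223/422, 202/23) = 8.783 servings → $5.27.
kale + spinach with both tight: 2.505 servings and 0.6189 servings → $3.72.
kale + sweet potato with both tight: 2.688 servings and 0.4836 servings → $3.79.
spinach + sweet potato: the both-tight solution has a negative serving — not a feasible corner.
The minimum over all feasible corners is $3.72.

$3.72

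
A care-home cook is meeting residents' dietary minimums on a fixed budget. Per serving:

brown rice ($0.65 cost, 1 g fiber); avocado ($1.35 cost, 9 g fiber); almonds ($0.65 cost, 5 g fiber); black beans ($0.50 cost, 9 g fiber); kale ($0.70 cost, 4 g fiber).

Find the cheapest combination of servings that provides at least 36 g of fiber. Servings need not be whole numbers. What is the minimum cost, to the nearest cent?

$2.00

Cost per g of fiber: black beans $0.0556, almonds $0.1300, avocado $0.1500, kale $0.1750, brown rice $0.6500.
With no serving limits, use only black beans: 36 g / 9 g = 4 servings × $0.50 = $2.00.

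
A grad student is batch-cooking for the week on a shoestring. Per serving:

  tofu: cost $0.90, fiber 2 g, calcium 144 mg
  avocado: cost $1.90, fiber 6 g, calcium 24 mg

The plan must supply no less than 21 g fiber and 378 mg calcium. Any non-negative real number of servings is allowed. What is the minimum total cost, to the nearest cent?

$7.23

Two binding constraints pin down two serving amounts, so the optimal mix uses at most two foods. The candidates are each food alone (scaled to the tighter of fiber/calcium) and each pair with both constraints tight.
tofu only: max(21/2, 378/144) = 10.5 servings → $9.45.
avocado only: max(21/6, 378/24) = 15.75 servings → $29.93.
tofu + avocado with both tight: 2.162 servings and 2.779 servings → $7.23.
So the least-cost plan costs $7.23.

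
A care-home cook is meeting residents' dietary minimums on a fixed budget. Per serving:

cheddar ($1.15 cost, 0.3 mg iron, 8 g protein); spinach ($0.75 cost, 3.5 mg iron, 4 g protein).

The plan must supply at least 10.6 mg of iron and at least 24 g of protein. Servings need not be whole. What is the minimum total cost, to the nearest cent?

$3.96

With two linear requirements the optimum uses one or two foods; enumerate the corners.
cheddar only: max(10.6/0.3, 24/8) = 35.33 servings → $40.63.
spinach only: max(10.6/3.5, 24/4) = 6 servings → $4.50.
cheddar + spinach with both tight: 1.552 servings and 2.896 servings → $3.96.
The minimum over all feasible corners is $3.96.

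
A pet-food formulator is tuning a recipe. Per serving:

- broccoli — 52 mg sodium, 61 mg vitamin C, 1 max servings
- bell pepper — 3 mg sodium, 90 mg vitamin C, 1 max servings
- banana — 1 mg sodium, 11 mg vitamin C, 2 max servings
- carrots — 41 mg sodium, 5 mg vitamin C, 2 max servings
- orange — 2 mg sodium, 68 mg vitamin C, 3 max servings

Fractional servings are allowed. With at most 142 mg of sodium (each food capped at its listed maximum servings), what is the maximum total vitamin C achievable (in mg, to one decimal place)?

386.6 mg

Vitamin C per mg sodium: orange 34, bell pepper 30, banana 11, broccoli 1.173, carrots 0.122.
Take 3 servings of orange: uses 6 mg sodium, +204.0 mg vitamin C (running total 204.0 mg).
Take 1 serving of bell pepper: uses 3 mg sodium, +90.0 mg vitamin C (running total 294.0 mg).
Take 2 servings of banana: uses 2 mg sodium, +22.0 mg vitamin C (running total 316.0 mg).
Take 1 serving of broccoli: uses 52 mg sodium, +61.0 mg vitamin C (running total 377.0 mg).
Take 1.927 servings of carrots: uses 79 mg sodium, +9.6 mg vitamin C (running total 386.6 mg).
Greedy by best ratio exhausts the sodium allowance optimally: 386.6 mg.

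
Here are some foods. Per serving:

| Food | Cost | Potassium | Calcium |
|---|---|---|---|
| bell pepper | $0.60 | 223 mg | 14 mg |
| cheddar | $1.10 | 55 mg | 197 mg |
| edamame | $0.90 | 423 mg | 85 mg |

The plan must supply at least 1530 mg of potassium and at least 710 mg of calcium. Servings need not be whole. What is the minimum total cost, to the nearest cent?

$5.38

With two linear requirements the optimum uses one or two foods; enumerate the corners.
bell pepper only: max(1530/223, 710/14) = 50.71 servings → $30.43.
cheddar only: max(1530/55, 710/197) = 27.82 servings → $30.60.
edamame only: max(1530/423, 710/85) = 8.353 servings → $7.52.
bell pepper + cheddar with both tight: 6.079 servings and 3.172 servings → $7.14.
bell pepper + edamame: the both-tight solution has a negative serving — not a feasible corner.
cheddar + edamame with both tight: 2.165 servings and 3.336 servings → $5.38.
The minimum over all feasible corners is $5.38.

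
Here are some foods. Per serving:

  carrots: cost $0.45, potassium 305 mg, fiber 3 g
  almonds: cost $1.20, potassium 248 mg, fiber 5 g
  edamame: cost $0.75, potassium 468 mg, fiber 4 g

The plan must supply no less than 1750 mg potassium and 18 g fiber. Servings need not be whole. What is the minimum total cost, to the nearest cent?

The cheapest plan sits at a corner of the feasible region — with two constraints it uses at most two foods.
carrots only: max(1750/305, 18/3) = 6 servings → $2.70.
almonds only: max(1750/248, 18/5) = 7.056 servings → $8.47.
edamame only: max(1750/468, 18/4) = 4.5 servings → $3.38.
carrots + almonds with both tight: 5.488 servings and 0.3073 servings → $2.84.
carrots + edamame with both targets exact would need a negative amount; discard.
almonds + edamame with both tight: 1.056 servings and 3.18 servings → $3.65.
So the least-cost plan costs $2.70.

$2.70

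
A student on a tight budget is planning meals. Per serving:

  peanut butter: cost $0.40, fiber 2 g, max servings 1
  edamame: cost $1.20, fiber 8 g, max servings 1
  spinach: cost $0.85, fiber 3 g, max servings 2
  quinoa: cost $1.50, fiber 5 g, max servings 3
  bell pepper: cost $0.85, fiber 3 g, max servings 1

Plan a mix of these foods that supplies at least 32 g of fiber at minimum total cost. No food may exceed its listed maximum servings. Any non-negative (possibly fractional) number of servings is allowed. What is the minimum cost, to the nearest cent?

$8.05

Cost per g of fiber: edamame $0.1500, peanut butter $0.2000, spinach $0.2833, bell pepper $0.2833, quinoa $0.3000.
Take 1 serving of edamame: +8.0 g fiber for $1.20 (total $1.20, still need 24.0 g).
Take 1 serving of peanut butter: +2.0 g fiber for $0.40 (total $1.60, still need 22.0 g).
Take 2 servings of spinach: +6.0 g fiber for $1.70 (total $3.30, still need 16.0 g).
Take 1 serving of bell pepper: +3.0 g fiber for $0.85 (total $4.15, still need 13.0 g).
Take 2.6 servings of quinoa: +13.0 g fiber for $3.90 (total $8.05, still need 0.0 g).
Filling from the cheapest source first is optimal under one linear minimum: $8.05.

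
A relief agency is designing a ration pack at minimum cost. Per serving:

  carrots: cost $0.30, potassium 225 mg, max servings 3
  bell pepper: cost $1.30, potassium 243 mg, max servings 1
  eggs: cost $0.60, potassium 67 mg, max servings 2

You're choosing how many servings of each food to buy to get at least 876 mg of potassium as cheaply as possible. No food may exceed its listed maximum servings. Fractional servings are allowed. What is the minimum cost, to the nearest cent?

Cost per mg of potassium: carrots $0.0013, bell pepper $0.0053, eggs $0.0090.
Take 3 servings of carrots: +675.0 mg potassium for $0.90 (total $0.90, still need 201.0 mg).
Take 0.8272 servings of bell pepper: +201.0 mg potassium for $1.08 (total $1.98, still need 0.0 mg).
Filling from the cheapest source first is optimal under one linear minimum: $1.98.

$1.98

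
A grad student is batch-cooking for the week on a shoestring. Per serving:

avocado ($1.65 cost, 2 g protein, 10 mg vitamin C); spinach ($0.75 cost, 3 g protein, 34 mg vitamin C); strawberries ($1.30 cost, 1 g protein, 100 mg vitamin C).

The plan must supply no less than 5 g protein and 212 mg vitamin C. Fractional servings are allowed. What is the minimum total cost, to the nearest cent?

$3.09

At the optimum either one food covers both requirements or two foods hit both targets exactly; no other combination can be cheaper.
avocado only: max(5/2, 212/10) = 21.2 servings → $34.98.
spinach only: max(5/3, 212/34) = 6.235 servings → $4.68.
strawberries only: max(5/1, 212/100) = 5 servings → $6.50.
avocado + spinach with both targets exact would need a negative amount; discard.
avocado + strawberries with both tight: 1.516 servings and 1.968 servings → $5.06.
spinach + strawberries with both tight: 1.083 servings and 1.752 servings → $3.09.
Cheapest feasible corner: $3.09.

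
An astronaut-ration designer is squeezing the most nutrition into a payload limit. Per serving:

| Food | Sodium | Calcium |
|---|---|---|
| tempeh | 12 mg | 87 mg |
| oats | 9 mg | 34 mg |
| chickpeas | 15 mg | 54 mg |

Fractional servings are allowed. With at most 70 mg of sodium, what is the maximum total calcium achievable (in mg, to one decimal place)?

Calcium per mg sodium: tempeh 7.25, oats 3.778, chickpeas 3.6.
With no serving limits, spend the whole sodium allowance on tempeh: 70 mg / 12 mg × 87 mg = 507.5 mg.

507.5 mg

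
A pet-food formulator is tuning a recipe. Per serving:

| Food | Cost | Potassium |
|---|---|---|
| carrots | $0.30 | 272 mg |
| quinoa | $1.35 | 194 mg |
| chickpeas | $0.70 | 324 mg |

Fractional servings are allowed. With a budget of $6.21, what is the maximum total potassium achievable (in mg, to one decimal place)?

Potassium per dollar: carrots 906.7, chickpeas 462.9, quinoa 143.7.
With no serving limits, spend the whole cost allowance on carrots: $6.21 / $0.30 × 272 mg = 5630.4 mg.

5630.4 mg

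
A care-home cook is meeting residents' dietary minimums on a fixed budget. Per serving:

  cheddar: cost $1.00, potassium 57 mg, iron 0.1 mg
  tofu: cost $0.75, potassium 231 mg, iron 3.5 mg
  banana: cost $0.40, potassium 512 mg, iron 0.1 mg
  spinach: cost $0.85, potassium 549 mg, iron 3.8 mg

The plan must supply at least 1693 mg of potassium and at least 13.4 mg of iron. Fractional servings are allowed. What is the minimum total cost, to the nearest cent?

This is a tiny linear program; its minimum lies at a vertex of the feasible set. List the vertices and price them.
cheddar only: max(1693/57, 13.4/0.1) = 134 servings → $134.00.
tofu only: max(1693/231, 13.4/3.5) = 7.329 servings → $5.50.
banana only: max(1693/512, 13.4/0.1) = 134 servings → $53.60.
spinach only: max(1693/549, 13.4/3.8) = 3.526 servings → $3.00.
cheddar + tofu with both tight: 16.04 servings and 3.37 servings → $18.57.
cheddar + banana: intersection lies outside the first quadrant.
cheddar + spinach with both targets exact would need a negative amount; discard.
tofu + banana with both tight: 3.783 servings and 1.6 servings → $3.48.
tofu + spinach with both tight: 0.8845 servings and 2.712 servings → $2.97.
banana + spinach with both targets exact would need a negative amount; discard.
So the least-cost plan costs $2.97.

$2.97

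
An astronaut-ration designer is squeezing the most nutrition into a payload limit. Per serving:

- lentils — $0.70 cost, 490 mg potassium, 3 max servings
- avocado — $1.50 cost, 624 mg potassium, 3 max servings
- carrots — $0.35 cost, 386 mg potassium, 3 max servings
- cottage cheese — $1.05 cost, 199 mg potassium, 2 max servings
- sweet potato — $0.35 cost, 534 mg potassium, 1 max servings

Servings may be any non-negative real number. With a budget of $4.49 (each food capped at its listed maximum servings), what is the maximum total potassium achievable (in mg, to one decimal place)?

3573.8 mg

Potassium per dollar: sweet potato 1526, carrots 1103, lentils 700, avocado 416, cottage cheese 189.5.
Take 1 serving of sweet potato: spends $0.35, +534.0 mg potassium (running total 534.0 mg).
Take 3 servings of carrots: spends $1.05, +1158.0 mg potassium (running total 1692.0 mg).
Take 3 servings of lentils: spends $2.10, +1470.0 mg potassium (running total 3162.0 mg).
Take 0.66 servings of avocado: spends $0.99, +411.8 mg potassium (running total 3573.8 mg).
Filling greedily by potassium-per-dollar is optimal for one linear limit, giving 3573.8 mg.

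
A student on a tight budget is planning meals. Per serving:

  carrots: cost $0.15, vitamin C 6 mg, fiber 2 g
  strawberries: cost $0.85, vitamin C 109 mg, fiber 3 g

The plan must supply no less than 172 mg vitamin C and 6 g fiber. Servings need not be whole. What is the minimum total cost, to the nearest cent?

$1.41

carrots only: max(172/6, 6/2) = 28.67 servings → $4.30.
strawberries only: max(172/109, 6/3) = 2 servings → $1.70.
carrots + strawberries with both tight: 0.69 servings and 1.54 servings → $1.41.
Cheapest feasible corner: $1.41.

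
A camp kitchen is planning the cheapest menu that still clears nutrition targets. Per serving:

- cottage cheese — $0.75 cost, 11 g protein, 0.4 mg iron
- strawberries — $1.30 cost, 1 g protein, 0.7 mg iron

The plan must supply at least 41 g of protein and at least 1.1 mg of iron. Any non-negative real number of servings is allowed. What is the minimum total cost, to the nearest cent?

$2.80

With two linear requirements the optimum uses one or two foods; enumerate the corners.
cottage cheese only: max(41/11, 1.1/0.4) = 3.727 servings → $2.80.
strawberries only: max(41/1, 1.1/0.7) = 41 servings → $53.30.
cottage cheese + strawberries: intersection lies outside the first quadrant.
Cheapest feasible corner: $2.80.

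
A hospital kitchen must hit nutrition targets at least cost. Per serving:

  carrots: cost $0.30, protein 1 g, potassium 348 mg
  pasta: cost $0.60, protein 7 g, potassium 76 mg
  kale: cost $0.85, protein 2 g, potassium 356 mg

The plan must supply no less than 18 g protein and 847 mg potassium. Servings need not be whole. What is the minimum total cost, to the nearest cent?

$1.96

A basic optimal solution has at most two foods positive. Try each food alone and each pair with both targets met exactly.
carrots only: max(18/1, 847/348) = 18 servings → $5.40.
pasta only: max(18/7, 847/76) = 11.14 servings → $6.69.
kale only: max(18/2, 847/356) = 9 servings → $7.65.
carrots + pasta with both tight: 1.933 servings and 2.295 servings → $1.96.
carrots + kale: intersection lies outside the first quadrant.
pasta + kale with both tight: 2.015 servings and 1.949 servings → $2.87.
So the least-cost plan costs $1.96.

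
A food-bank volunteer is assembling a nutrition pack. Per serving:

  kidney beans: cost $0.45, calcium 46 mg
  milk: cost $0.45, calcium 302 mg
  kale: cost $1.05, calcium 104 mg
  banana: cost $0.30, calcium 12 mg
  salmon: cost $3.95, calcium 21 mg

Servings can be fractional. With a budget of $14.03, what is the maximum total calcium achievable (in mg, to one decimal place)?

Calcium per dollar: milk 671.1, kidney beans 102.2, kale 99.05, banana 40, salmon 5.316.
With no serving limits, spend the whole cost allowance on milk: $14.03 / $0.45 × 302 mg = 9415.7 mg.

9415.7 mg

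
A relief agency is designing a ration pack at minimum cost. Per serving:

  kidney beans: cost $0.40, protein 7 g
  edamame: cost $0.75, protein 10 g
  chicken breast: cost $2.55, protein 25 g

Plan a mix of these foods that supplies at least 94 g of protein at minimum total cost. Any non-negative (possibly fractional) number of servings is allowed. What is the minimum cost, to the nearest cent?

$5.37

Cost per g of protein: kidney beans $0.0571, edamame $0.0750, chicken breast $0.1020.
With no serving limits, use only kidney beans: 94 g / 7 g = 13.43 servings × $0.40 = $5.37.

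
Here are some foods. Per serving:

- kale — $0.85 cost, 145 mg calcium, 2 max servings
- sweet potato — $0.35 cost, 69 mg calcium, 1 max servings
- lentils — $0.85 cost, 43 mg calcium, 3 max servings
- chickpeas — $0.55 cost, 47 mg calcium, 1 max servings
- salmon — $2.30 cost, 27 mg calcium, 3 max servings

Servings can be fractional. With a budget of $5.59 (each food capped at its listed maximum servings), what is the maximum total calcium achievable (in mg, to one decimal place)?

Calcium per dollar: sweet potato 197.1, kale 170.6, chickpeas 85.45, lentils 50.59, salmon 11.74.
Take 1 serving of sweet potato: spends $0.35, +69.0 mg calcium (running total 69.0 mg).
Take 2 servings of kale: spends $1.70, +290.0 mg calcium (running total 359.0 mg).
Take 1 serving of chickpeas: spends $0.55, +47.0 mg calcium (running total 406.0 mg).
Take 3 servings of lentils: spends $2.55, +129.0 mg calcium (running total 535.0 mg).
Take 0.1913 servings of salmon: spends $0.44, +5.2 mg calcium (running total 540.2 mg).
Greedy by best ratio exhausts the cost allowance optimally: 540.2 mg.

540.2 mg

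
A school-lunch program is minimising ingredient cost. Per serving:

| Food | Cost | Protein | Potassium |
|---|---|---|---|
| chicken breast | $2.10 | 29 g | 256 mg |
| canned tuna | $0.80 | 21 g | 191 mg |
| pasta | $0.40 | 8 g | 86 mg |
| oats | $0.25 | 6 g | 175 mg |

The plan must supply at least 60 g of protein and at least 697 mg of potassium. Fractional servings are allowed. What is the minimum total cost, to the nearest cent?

$2.31

The cheapest plan sits at a corner of the feasible region — with two constraints it uses at most two foods.
chicken breast only: max(60/29, 697/256) = 2.723 servings → $5.72.
canned tuna only: max(60/21, 697/191) = 3.649 servings → $2.92.
pasta only: max(60/8, 697/86) = 8.105 servings → $3.24.
oats only: max(60/6, 697/175) = 10 servings → $2.50.
chicken breast + canned tuna with both targets exact would need a negative amount; discard.
chicken breast + pasta: the both-tight solution has a negative serving — not a feasible corner.
chicken breast + oats with both tight: 1.785 servings and 1.371 servings → $4.09.
canned tuna + pasta with both targets exact would need a negative amount; discard.
canned tuna + oats with both tight: 2.498 servings and 1.256 servings → $2.31.
pasta + oats with both tight: 7.147 servings and 0.4706 servings → $2.98.
Cheapest feasible corner: $2.31.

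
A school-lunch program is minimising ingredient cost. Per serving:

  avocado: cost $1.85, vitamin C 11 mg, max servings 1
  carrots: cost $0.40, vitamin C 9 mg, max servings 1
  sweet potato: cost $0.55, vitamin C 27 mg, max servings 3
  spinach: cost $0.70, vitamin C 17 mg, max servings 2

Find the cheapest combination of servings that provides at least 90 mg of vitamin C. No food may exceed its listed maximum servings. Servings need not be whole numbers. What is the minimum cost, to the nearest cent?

Cost per mg of vitamin C: sweet potato $0.0204, spinach $0.0412, carrots $0.0444, avocado $0.1682.
Take 3 servings of sweet potato: +81.0 mg vitamin C for $1.65 (total $1.65, still need 9.0 mg).
Take 0.5294 servings of spinach: +9.0 mg vitamin C for $0.37 (total $2.02, still need 0.0 mg).
Filling from the cheapest source first is optimal under one linear minimum: $2.02.

$2.02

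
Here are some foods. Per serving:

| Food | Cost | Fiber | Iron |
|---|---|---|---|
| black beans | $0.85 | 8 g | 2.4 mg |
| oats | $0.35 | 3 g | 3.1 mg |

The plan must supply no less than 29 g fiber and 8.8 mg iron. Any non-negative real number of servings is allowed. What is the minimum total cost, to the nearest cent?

black beans only: max(29/8, 8.8/2.4) = 3.667 servings → $3.12.
oats only: max(29/3, 8.8/3.1) = 9.667 servings → $3.38.
black beans + oats with both tight: 3.608 servings and 0.04545 servings → $3.08.
Cheapest feasible corner: $3.08.

$3.08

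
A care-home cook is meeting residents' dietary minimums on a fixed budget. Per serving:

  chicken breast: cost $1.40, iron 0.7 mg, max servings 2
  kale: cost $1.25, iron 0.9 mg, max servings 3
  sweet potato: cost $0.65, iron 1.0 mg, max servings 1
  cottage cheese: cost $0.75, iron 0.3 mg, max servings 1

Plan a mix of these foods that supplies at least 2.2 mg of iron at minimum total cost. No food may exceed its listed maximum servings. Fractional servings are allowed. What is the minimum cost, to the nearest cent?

$2.32

Cost per mg of iron: sweet potato $0.6500, kale $1.3889, chicken breast $2.0000, cottage cheese $2.5000.
Take 1 serving of sweet potato: +1.0 mg iron for $0.65 (total $0.65, still need 1.2 mg).
Take 1.333 servings of kale: +1.2 mg iron for $1.67 (total $2.32, still need 0.0 mg).
Filling from the cheapest source first is optimal under one linear minimum: $2.32.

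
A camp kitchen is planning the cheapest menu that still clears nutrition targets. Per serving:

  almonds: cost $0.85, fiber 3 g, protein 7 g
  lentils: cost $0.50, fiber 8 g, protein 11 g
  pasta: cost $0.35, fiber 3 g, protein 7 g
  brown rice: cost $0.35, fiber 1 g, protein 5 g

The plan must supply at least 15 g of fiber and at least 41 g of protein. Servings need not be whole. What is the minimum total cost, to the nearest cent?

$1.86

Two binding constraints pin down two serving amounts, so the optimal mix uses at most two foods. The candidates are each food alone (scaled to the tighter of fiber/protein) and each pair with both constraints tight.
almonds only: max(15/3, 41/7) = 5.857 servings → $4.98.
lentils only: max(15/8, 41/11) = 3.727 servings → $1.86.
pasta only: max(15/3, 41/7) = 5.857 servings → $2.05.
brown rice only: max(15/1, 41/5) = 15 servings → $5.25.
almonds + lentils: intersection lies outside the first quadrant.
almonds + pasta (both tight): parallel constraints — no distinct corner.
almonds + brown rice with both tight: 4.25 servings and 2.25 servings → $4.40.
lentils + pasta: the both-tight solution has a negative serving — not a feasible corner.
lentils + brown rice with both tight: 1.172 servings and 5.621 servings → $2.55.
pasta + brown rice with both tight: 4.25 servings and 2.25 servings → $2.27.
The minimum over all feasible corners is $1.86.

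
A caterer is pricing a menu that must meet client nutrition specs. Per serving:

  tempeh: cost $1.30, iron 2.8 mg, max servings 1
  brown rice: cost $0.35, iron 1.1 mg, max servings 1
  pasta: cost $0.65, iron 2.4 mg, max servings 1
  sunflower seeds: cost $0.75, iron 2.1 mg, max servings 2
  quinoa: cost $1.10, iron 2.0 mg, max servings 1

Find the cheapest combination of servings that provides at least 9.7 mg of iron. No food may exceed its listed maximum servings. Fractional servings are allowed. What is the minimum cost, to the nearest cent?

$3.43

Cost per mg of iron: pasta $0.2708, brown rice $0.3182, sunflower seeds $0.3571, tempeh $0.4643, quinoa $0.5500.
Take 1 serving of pasta: +2.4 mg iron for $0.65 (total $0.65, still need 7.3 mg).
Take 1 serving of brown rice: +1.1 mg iron for $0.35 (total $1.00, still need 6.2 mg).
Take 2 servings of sunflower seeds: +4.2 mg iron for $1.50 (total $2.50, still need 2.0 mg).
Take 0.7143 servings of tempeh: +2.0 mg iron for $0.93 (total $3.43, still need 0.0 mg).
Filling from the cheapest source first is optimal under one linear minimum: $3.43.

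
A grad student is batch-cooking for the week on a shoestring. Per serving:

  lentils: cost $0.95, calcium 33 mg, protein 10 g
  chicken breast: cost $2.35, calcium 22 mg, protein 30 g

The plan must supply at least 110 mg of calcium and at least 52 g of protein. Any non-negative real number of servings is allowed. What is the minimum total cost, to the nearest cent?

$4.54

Two binding constraints pin down two serving amounts, so the optimal mix uses at most two foods. The candidates are each food alone (scaled to the tighter of calcium/protein) and each pair with both constraints tight.
lentils only: max(110/33, 52/10) = 5.2 servings → $4.94.
chicken breast only: max(110/22, 52/30) = 5 servings → $11.75.
lentils + chicken breast with both tight: 2.8 servings and 0.8 servings → $4.54.
So the least-cost plan costs $4.54.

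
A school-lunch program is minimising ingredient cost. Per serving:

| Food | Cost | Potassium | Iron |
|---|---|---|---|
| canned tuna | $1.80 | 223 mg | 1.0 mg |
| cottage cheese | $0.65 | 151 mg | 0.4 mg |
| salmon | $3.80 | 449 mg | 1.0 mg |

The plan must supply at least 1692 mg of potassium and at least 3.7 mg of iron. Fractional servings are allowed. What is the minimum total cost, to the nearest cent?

$7.28

An LP optimum is at a vertex; with two nutrient constraints at most two foods are used. Check each candidate.
canned tuna only: max(1692/223, 3.7/1.0) = 7.587 servings → $13.66.
cottage cheese only: max(1692/151, 3.7/0.4) = 11.21 servings → $7.28.
salmon only: max(1692/449, 3.7/1.0) = 3.768 servings → $14.32.
canned tuna + cottage cheese: the both-tight solution has a negative serving — not a feasible corner.
canned tuna + salmon with both targets exact would need a negative amount; discard.
cottage cheese + salmon with both targets exact would need a negative amount; discard.
The minimum over all feasible corners is $7.28.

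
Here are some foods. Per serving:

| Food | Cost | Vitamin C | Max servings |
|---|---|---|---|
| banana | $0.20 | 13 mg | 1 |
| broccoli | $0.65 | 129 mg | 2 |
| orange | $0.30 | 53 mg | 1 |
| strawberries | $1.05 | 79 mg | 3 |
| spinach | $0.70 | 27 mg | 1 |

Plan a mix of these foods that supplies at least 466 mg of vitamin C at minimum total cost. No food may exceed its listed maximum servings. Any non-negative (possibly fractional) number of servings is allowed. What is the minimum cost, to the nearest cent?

$3.66

Cost per mg of vitamin C: broccoli $0.0050, orange $0.0057, strawberries $0.0133, banana $0.0154, spinach $0.0259.
Take 2 servings of broccoli: +258.0 mg vitamin C for $1.30 (total $1.30, still need 208.0 mg).
Take 1 serving of orange: +53.0 mg vitamin C for $0.30 (total $1.60, still need 155.0 mg).
Take 1.962 servings of strawberries: +155.0 mg vitamin C for $2.06 (total $3.66, still need 0.0 mg).
Filling from the cheapest source first is optimal under one linear minimum: $3.66.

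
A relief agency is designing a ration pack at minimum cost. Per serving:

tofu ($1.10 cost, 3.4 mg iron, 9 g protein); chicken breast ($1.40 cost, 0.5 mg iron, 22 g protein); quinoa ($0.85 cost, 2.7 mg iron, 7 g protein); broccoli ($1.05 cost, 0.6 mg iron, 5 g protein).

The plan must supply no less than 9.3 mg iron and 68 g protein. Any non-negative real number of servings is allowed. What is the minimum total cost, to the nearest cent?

$5.56

tofu only: max(9.3/3.4, 68/9) = 7.556 servings → $8.31.
chicken breast only: max(9.3/0.5, 68/22) = 18.6 servings → $26.04.
quinoa only: max(9.3/2.7, 68/7) = 9.714 servings → $8.26.
broccoli only: max(9.3/0.6, 68/5) = 15.5 servings → $16.27.
tofu + chicken breast with both tight: 2.427 servings and 2.098 servings → $5.61.
tofu + quinoa: intersection lies outside the first quadrant.
tofu + broccoli with both tight: 0.4914 servings and 12.72 servings → $13.89.
chicken breast + quinoa with both tight: 2.12 servings and 3.052 servings → $5.56.
chicken breast + broccoli: the both-tight solution has a negative serving — not a feasible corner.
quinoa + broccoli with both tight: 0.6129 servings and 12.74 servings → $13.90.
The minimum over all feasible corners is $5.56.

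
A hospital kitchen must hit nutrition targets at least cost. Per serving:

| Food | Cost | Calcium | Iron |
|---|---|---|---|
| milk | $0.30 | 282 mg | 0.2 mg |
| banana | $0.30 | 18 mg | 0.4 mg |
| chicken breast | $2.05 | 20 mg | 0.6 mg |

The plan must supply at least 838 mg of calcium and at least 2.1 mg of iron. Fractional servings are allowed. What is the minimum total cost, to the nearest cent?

$1.98

milk only: max(838/282, 2.1/0.2) = 10.5 servings → $3.15.
banana only: max(838/18, 2.1/0.4) = 46.56 servings → $13.97.
chicken breast only: max(838/20, 2.1/0.6) = 41.9 servings → $85.89.
milk + banana with both tight: 2.723 servings and 3.888 servings → $1.98.
milk + chicken breast with both tight: 2.789 servings and 2.57 servings → $6.11.
banana + chicken breast: intersection lies outside the first quadrant.
Cheapest feasible corner: $1.98.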